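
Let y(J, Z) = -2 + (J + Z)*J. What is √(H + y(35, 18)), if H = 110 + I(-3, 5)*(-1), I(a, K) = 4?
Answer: √1959 ≈ 44.261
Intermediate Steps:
y(J, Z) = -2 + J*(J + Z)
H = 106 (H = 110 + 4*(-1) = 110 - 4 = 106)
√(H + y(35, 18)) = √(106 + (-2 + 35² + 35*18)) = √(106 + (-2 + 1225 + 630)) = √(106 + 1853) = √1959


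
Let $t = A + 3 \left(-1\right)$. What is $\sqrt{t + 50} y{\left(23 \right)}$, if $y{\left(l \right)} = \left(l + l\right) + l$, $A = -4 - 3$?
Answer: $138 \sqrt{10} \approx 436.39$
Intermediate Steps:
$A = -7$ ($A = -4 - 3 = -7$)
$y{\left(l \right)} = 3 l$ ($y{\left(l \right)} = 2 l + l = 3 l$)
$t = -10$ ($t = -7 + 3 \left(-1\right) = -7 - 3 = -10$)
$\sqrt{t + 50} y{\left(23 \right)} = \sqrt{-10 + 50} \cdot 3 \cdot 23 = \sqrt{40} \cdot 69 = 2 \sqrt{10} \cdot 69 = 138 \sqrt{10}$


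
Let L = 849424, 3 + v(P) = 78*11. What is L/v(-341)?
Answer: 849424/855 ≈ 993.48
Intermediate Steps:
v(P) = 855 (v(P) = -3 + 78*11 = -3 + 858 = 855)
L/v(-341) = 849424/855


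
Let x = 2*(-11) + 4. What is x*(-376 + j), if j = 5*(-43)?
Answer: 10638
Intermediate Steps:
j = -215
x = -18 (x = -22 + 4 = -18)
x*(-376 + j) = -18*(-376 - 215) = -18*(-591) = 10638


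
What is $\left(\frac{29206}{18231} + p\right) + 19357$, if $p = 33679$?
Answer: $\frac{966928522}{18231} \approx 53038.0$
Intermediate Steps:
$\left(\frac{29206}{18231} + p\right) + 19357 = \left(\frac{29206}{18231} + 33679\right) + 19357 = \frac{614031055}{18231} + 19357 = \frac{966928522}{18231}$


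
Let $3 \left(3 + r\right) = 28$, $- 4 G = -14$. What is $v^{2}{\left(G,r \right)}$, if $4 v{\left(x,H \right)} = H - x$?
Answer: $\frac{289}{576} \approx 0.50174$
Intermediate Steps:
$G = \frac{7}{2}$ ($G = \left(- \frac{1}{4}\right) \left(-14\right) = \frac{7}{2} \approx 3.5$)
$r = \frac{19}{3}$ ($r = -3 + \frac{1}{3} \cdot 28 = -3 + \frac{28}{3} = \frac{19}{3} \approx 6.3333$)
$v{\left(x,H \right)} = - \frac{x}{4} + \frac{H}{4}$ ($v{\left(x,H \right)} = \frac{H - x}{4} = - \frac{x}{4} + \frac{H}{4}$)
$v^{2}{\left(G,r \right)} = \left(\left(- \frac{1}{4}\right) \frac{7}{2} + \frac{1}{4} \cdot \frac{19}{3}\right)^{2} = \left(- \frac{7}{8} + \frac{19}{12}\right)^{2} = \left(\frac{17}{24}\right)^{2} = \frac{289}{576}$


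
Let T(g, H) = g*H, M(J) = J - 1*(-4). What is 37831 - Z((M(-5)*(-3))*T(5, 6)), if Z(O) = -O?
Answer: 37921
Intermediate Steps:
M(J) = 4 + J (M(J) = J + 4 = 4 + J)
T(g, H) = H*g
37831 - Z((M(-5)*(-3))*T(5, 6)) = 37831 - (-1)*((4 - 5)*(-3))*(6*5) = 37831 - (-1)*-1*(-3)*30 = 37831 - (-1)*3*30 = 37831 - (-1)*90 = 37831 - 1*(-90) = 37831 + 90 = 37921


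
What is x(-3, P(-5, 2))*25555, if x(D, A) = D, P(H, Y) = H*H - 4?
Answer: -76665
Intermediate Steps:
P(H, Y) = -4 + H**2 (P(H, Y) = H**2 - 4 = -4 + H**2)
x(-3, P(-5, 2))*25555 = -3*25555 = -76665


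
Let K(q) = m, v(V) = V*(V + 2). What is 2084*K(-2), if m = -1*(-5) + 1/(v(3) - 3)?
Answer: 31781/3 ≈ 10594.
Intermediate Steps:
v(V) = V*(2 + V)
m = 61/12 (m = -1*(-5) + 1/(3*(2 + 3) - 3) = 5 + 1/(3*5 - 3) = 5 + 1/(15 - 3) = 5 + 1/12 = 61/12 ≈ 5.0833)
K(q) = 61/12
2084*K(-2) = 2084*(61/12) = 31781/3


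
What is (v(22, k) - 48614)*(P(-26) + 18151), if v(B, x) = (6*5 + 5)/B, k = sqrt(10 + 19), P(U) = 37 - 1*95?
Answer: -19349974989/22 ≈ -8.7954e+8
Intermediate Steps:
P(U) = -58 (P(U) = 37 - 95 = -58)
k = sqrt(29) ≈ 5.3852
v(B, x) = 35/B (v(B, x) = (30 + 5)/B = 35/B)
(v(22, k) - 48614)*(P(-26) + 18151) = (35/22 - 48614)*(-58 + 18151) = (35*(1/22) - 48614)*18093 = (35/22 - 48614)*18093 = -1069473/22*18093 = -19349974989/22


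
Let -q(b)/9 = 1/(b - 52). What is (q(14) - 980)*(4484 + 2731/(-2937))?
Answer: -490212274487/111606 ≈ -4.3923e+6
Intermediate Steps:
q(b) = -9/(-52 + b) (q(b) = -9/(b - 52) = -9/(-52 + b))
(q(14) - 980)*(4484 + 2731/(-2937)) = (-9/(-52 + 14) - 980)*(4484 + 2731/(-2937)) = (-9/(-38) - 980)*(4484 + 2731*(-1/2937)) = (-9*(-1/38) - 980)*(4484 - 2731/2937) = (9/38 - 980)*(13166777/2937) = -37231/38*13166777/2937 = -490212274487/111606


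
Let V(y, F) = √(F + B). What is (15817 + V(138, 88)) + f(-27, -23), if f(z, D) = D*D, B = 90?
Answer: 16346 + √178 ≈ 16359.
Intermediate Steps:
V(y, F) = √(90 + F) (V(y, F) = √(F + 90) = √(90 + F))
f(z, D) = D²
(15817 + V(138, 88)) + f(-27, -23) = (15817 + √(90 + 88)) + (-23)² = (15817 + √178) + 529 = 16346 + √178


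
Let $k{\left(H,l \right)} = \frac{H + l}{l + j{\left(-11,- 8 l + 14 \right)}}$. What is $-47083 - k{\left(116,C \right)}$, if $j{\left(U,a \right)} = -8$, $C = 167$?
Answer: $- \frac{7486480}{159} \approx -47085.0$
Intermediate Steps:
$k{\left(H,l \right)} = \frac{H + l}{-8 + l}$ ($k{\left(H,l \right)} = \frac{H + l}{l - 8} = \frac{H + l}{-8 + l}$)
$-47083 - k{\left(116,C \right)} = -47083 - \frac{116 + 167}{-8 + 167} = -47083 - \frac{1}{159} \cdot 283 = -47083 - \frac{283}{159} = - \frac{7486480}{159}$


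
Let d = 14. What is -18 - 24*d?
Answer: -354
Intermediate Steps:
-18 - 24*d = -18 - 24*14 = -18 - 336 = -354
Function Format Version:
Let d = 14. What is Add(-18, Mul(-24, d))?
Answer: -354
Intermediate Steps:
Add(-18, Mul(-24, d)) = Add(-18, Mul(-24, 14)) = Add(-18, -336) = -354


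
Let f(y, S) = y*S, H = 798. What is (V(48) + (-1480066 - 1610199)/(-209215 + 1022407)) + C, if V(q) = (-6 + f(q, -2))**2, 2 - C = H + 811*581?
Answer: -375358693201/813192 ≈ -4.6159e+5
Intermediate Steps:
C = -471987 (C = 2 - (798 + 811*581) = 2 - (798 + 471191) = 2 - 1*471989 = 2 - 471989 = -471987)
f(y, S) = S*y
V(q) = (-6 - 2*q)**2
(V(48) + (-1480066 - 1610199)/(-209215 + 1022407)) + C = (4*(3 + 48)**2 + (-1480066 - 1610199)/(-209215 + 1022407)) - 471987 = (4*51**2 - 3090265/813192) - 471987 = (4*2601 - 3090265*1/813192) - 471987 = (10404 - 3090265/813192) - 471987 = 8457359303/813192 - 471987 = -375358693201/813192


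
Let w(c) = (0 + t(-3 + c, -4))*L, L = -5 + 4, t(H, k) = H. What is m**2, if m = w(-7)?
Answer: 100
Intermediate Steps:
L = -1
w(c) = 3 - c (w(c) = (0 + (-3 + c))*(-1) = (-3 + c)*(-1) = 3 - c)
m = 10 (m = 3 - 1*(-7) = 3 + 7 = 10)
m**2 = 10**2 = 100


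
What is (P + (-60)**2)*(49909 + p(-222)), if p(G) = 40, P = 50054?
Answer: 2679963646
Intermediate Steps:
(P + (-60)**2)*(49909 + p(-222)) = (50054 + (-60)**2)*(49909 + 40) = (50054 + 3600)*49949 = 53654*49949 = 2679963646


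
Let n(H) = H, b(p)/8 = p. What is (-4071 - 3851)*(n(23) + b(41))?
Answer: -2780622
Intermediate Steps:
b(p) = 8*p
(-4071 - 3851)*(n(23) + b(41)) = (-4071 - 3851)*(23 + 8*41) = -7922*(23 + 328) = -7922*351 = -2780622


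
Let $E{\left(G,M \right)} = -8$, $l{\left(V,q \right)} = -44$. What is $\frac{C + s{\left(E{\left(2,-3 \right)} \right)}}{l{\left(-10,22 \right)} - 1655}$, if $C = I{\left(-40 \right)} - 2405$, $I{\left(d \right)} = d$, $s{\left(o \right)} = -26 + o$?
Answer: $\frac{2479}{1699} \approx 1.4591$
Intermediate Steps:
$C = -2445$ ($C = -40 - 2405 = -2445$)
$\frac{C + s{\left(E{\left(2,-3 \right)} \right)}}{l{\left(-10,22 \right)} - 1655} = \frac{-2445 - 34}{-44 - 1655} = \frac{-2445 - 34}{-1699} = \left(-2479\right) \left(- \frac{1}{1699}\right) = \frac{2479}{1699}$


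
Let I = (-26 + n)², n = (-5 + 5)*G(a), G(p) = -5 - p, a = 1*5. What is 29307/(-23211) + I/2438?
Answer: -9293305/9431403 ≈ -0.98536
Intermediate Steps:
a = 5
n = 0 (n = (-5 + 5)*(-5 - 1*5) = 0*(-5 - 5) = 0*(-10) = 0)
I = 676 (I = (-26 + 0)² = (-26)² = 676)
29307/(-23211) + I/2438 = 29307/(-23211) + 676/2438 = 29307*(-1/23211) + 676*(1/2438) = -9769/7737 + 338/1219 = -9293305/9431403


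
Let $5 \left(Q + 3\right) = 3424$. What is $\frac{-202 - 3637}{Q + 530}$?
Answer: $- \frac{19195}{6059} \approx -3.168$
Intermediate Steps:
$Q = \frac{3409}{5}$ ($Q = -3 + \frac{1}{5} \cdot 3424 = -3 + \frac{3424}{5} = \frac{3409}{5} \approx 681.8$)
$\frac{-202 - 3637}{Q + 530} = \frac{-202 - 3637}{\frac{3409}{5} + 530} = - \frac{3839}{\frac{6059}{5}} = \left(-3839\right) \frac{5}{6059} = - \frac{19195}{6059}$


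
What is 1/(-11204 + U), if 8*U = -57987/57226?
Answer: -457808/5129338819 ≈ -8.9253e-5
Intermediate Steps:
U = -57987/457808 (U = (-57987/57226)/8 = (-57987*1/57226)/8 = (⅛)*(-57987/57226) = -57987/457808 ≈ -0.12666)
1/(-11204 + U) = 1/(-11204 - 57987/457808) = 1/(-5129338819/457808) = -457808/5129338819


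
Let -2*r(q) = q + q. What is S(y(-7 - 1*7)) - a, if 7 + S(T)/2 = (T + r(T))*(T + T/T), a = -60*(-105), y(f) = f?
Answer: -6314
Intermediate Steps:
r(q) = -q (r(q) = -(q + q)/2 = -q)
a = 6300
S(T) = -14 (S(T) = -14 + 2*((T - T)*(T + T/T)) = -14 + 2*(0*(T + 1)) = -14 + 2*(0*(1 + T)) = -14 + 2*0 = -14 + 0 = -14)
S(y(-7 - 1*7)) - a = -14 - 1*6300 = -14 - 6300 = -6314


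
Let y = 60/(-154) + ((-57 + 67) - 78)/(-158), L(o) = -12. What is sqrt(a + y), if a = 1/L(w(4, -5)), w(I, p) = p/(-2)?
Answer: I*sqrt(56699643)/36498 ≈ 0.20631*I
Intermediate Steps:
w(I, p) = -p/2 (w(I, p) = p*(-1/2) = -p/2)
y = 248/6083 (y = 60*(-1/154) + (10 - 78)*(-1/158) = -30/77 - 68*(-1/158) = -30/77 + 34/79 = 248/6083 ≈ 0.040769)
a = -1/12 (a = 1/(-12) = -1/12 ≈ -0.083333)
sqrt(a + y) = sqrt(-1/12 + 248/6083) = sqrt(-3107/72996) = I*sqrt(56699643)/36498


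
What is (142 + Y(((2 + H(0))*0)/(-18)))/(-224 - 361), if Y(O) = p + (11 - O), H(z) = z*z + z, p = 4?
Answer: -157/585 ≈ -0.26838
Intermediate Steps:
H(z) = z + z² (H(z) = z² + z = z + z²)
Y(O) = 15 - O (Y(O) = 4 + (11 - O) = 15 - O)
(142 + Y(((2 + H(0))*0)/(-18)))/(-224 - 361) = (142 + (15 - (2 + 0*(1 + 0))*0/(-18)))/(-224 - 361) = (142 + (15 - (2 + 0*1)*0*(-1)/18))/(-585) = (142 + (15 - (2 + 0)*0*(-1)/18))*(-1/585) = (142 + (15 - 2*0*(-1)/18))*(-1/585) = (142 + (15 - 0*(-1)/18))*(-1/585) = (142 + (15 - 1*0))*(-1/585) = (142 + (15 + 0))*(-1/585) = (142 + 15)*(-1/585) = 157*(-1/585) = -157/585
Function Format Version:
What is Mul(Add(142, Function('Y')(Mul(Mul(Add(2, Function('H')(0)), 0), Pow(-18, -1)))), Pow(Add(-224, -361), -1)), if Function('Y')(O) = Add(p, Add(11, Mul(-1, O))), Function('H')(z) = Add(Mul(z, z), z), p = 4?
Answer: Rational(-157, 585) ≈ -0.26838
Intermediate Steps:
Function('H')(z) = Add(z, Pow(z, 2)) (Function('H')(z) = Add(Pow(z, 2), z) = Add(z, Pow(z, 2)))
Function('Y')(O) = Add(15, Mul(-1, O)) (Function('Y')(O) = Add(4, Add(11, Mul(-1, O))) = Add(15, Mul(-1, O)))
Mul(Add(142, Function('Y')(Mul(Mul(Add(2, Function('H')(0)), 0), Pow(-18, -1)))), Pow(Add(-224, -361), -1)) = Mul(Add(142, Add(15, Mul(-1, Mul(Mul(Add(2, Mul(0, Add(1, 0))), 0), Pow(-18, -1))))), Pow(Add(-224, -361), -1)) = Mul(Add(142, Add(15, Mul(-1, Mul(Mul(Add(2, Mul(0, 1)), 0), Rational(-1, 18))))), Pow(-585, -1)) = Mul(Add(142, Add(15, Mul(-1, Mul(Mul(Add(2, 0), 0), Rational(-1, 18))))), Rational(-1, 585)) = Mul(Add(142, Add(15, Mul(-1, Mul(Mul(2, 0), Rational(-1, 18))))), Rational(-1, 585)) = Mul(Add(142, Add(15, Mul(-1, Mul(0, Rational(-1, 18))))), Rational(-1, 585)) = Mul(Add(142, Add(15, Mul(-1, 0))), Rational(-1, 585)) = Mul(Add(142, Add(15, 0)), Rational(-1, 585)) = Mul(Add(142, 15), Rational(-1, 585)) = Mul(157, Rational(-1, 585)) = Rational(-157, 585)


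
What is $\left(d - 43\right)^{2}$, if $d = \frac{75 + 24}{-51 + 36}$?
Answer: $\frac{61504}{25} \approx 2460.2$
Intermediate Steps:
$d = - \frac{33}{5}$ ($d = \frac{99}{-15} = 99 \left(- \frac{1}{15}\right) = - \frac{33}{5} \approx -6.6$)
$\left(d - 43\right)^{2} = \left(- \frac{33}{5} - 43\right)^{2} = \left(- \frac{248}{5}\right)^{2} = \frac{61504}{25}$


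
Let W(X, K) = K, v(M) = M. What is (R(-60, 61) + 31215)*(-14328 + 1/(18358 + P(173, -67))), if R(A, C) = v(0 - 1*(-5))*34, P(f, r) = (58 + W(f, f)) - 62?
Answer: -8331300624175/18527 ≈ -4.4968e+8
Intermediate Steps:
P(f, r) = -4 + f (P(f, r) = (58 + f) - 62 = -4 + f)
R(A, C) = 170 (R(A, C) = (0 - 1*(-5))*34 = (0 + 5)*34 = 5*34 = 170)
(R(-60, 61) + 31215)*(-14328 + 1/(18358 + P(173, -67))) = (170 + 31215)*(-14328 + 1/(18358 + (-4 + 173))) = 31385*(-14328 + 1/(18358 + 169)) = 31385*(-14328 + 1/18527) = 31385*(-265454855/18527) = -8331300624175/18527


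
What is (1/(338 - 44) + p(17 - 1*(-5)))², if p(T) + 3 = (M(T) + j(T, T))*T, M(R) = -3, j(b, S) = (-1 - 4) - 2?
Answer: 4298244721/86436 ≈ 49728.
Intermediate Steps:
j(b, S) = -7 (j(b, S) = -5 - 2 = -7)
p(T) = -3 - 10*T (p(T) = -3 + (-3 - 7)*T = -3 - 10*T)
(1/(338 - 44) + p(17 - 1*(-5)))² = (1/(338 - 44) + (-3 - 10*(17 - 1*(-5))))² = (1/294 + (-3 - 10*(17 + 5)))² = (1/294 + (-3 - 10*22))² = (1/294 + (-3 - 220))² = (1/294 - 223)² = (-65561/294)² = 4298244721/86436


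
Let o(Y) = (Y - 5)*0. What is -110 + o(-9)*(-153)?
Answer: -110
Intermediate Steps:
o(Y) = 0 (o(Y) = (-5 + Y)*0 = 0)
-110 + o(-9)*(-153) = -110 + 0*(-153) = -110 + 0 = -110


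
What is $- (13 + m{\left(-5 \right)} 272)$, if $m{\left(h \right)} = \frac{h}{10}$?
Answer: $123$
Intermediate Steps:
$m{\left(h \right)} = \frac{h}{10}$ ($m{\left(h \right)} = h \frac{1}{10} = \frac{h}{10}$)
$- (13 + m{\left(-5 \right)} 272) = - (13 + \frac{1}{10} \left(-5\right) 272) = - (13 - 136) = \left(-1\right) \left(-123\right) = 123$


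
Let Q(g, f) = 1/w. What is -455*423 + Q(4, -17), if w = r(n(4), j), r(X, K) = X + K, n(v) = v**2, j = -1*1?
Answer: -2886974/15 ≈ -1.9247e+5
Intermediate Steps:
j = -1
r(X, K) = K + X
w = 15 (w = -1 + 4**2 = -1 + 16 = 15)
Q(g, f) = 1/15
-455*423 + Q(4, -17) = -455*423 + 1/15 = -192465 + 1/15 = -2886974/15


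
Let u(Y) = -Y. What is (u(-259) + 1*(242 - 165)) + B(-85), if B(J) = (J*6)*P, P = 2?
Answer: -684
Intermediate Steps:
B(J) = 12*J (B(J) = (J*6)*2 = (6*J)*2 = 12*J)
(u(-259) + 1*(242 - 165)) + B(-85) = (-1*(-259) + 1*(242 - 165)) + 12*(-85) = (259 + 1*77) - 1020 = (259 + 77) - 1020 = 336 - 1020 = -684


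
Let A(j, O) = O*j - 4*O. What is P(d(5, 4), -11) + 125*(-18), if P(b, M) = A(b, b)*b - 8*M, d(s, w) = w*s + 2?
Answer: 6550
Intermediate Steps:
d(s, w) = 2 + s*w (d(s, w) = s*w + 2 = 2 + s*w)
A(j, O) = -4*O + O*j
P(b, M) = -8*M + b**2*(-4 + b) (P(b, M) = (b*(-4 + b))*b - 8*M = b**2*(-4 + b) - 8*M = -8*M + b**2*(-4 + b))
P(d(5, 4), -11) + 125*(-18) = (-8*(-11) + (2 + 5*4)**2*(-4 + (2 + 5*4))) + 125*(-18) = (88 + (2 + 20)**2*(-4 + (2 + 20))) - 2250 = (88 + 22**2*(-4 + 22)) - 2250 = (88 + 484*18) - 2250 = (88 + 8712) - 2250 = 8800 - 2250 = 6550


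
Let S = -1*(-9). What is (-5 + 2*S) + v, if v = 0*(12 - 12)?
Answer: 13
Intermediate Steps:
S = 9
v = 0 (v = 0*0 = 0)
(-5 + 2*S) + v = (-5 + 2*9) + 0 = (-5 + 18) + 0 = 13 + 0 = 13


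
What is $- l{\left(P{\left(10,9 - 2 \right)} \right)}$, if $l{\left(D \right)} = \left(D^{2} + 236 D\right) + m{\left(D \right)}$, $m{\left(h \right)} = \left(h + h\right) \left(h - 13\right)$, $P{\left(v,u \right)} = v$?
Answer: $-2400$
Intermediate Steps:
$m{\left(h \right)} = 2 h \left(-13 + h\right)$
$l{\left(D \right)} = D^{2} + 236 D + 2 D \left(-13 + D\right)$ ($l{\left(D \right)} = \left(D^{2} + 236 D\right) + 2 D \left(-13 + D\right) = D^{2} + 236 D + 2 D \left(-13 + D\right)$)
$- l{\left(P{\left(10,9 - 2 \right)} \right)} = - 3 \cdot 10 \left(70 + 10\right) = - 3 \cdot 10 \cdot 80 = \left(-1\right) 2400 = -2400$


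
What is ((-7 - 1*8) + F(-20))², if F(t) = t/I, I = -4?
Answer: 100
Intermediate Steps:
F(t) = -t/4 (F(t) = t/(-4) = t*(-¼) = -t/4)
((-7 - 1*8) + F(-20))² = ((-7 - 1*8) - ¼*(-20))² = ((-7 - 8) + 5)² = (-15 + 5)² = (-10)² = 100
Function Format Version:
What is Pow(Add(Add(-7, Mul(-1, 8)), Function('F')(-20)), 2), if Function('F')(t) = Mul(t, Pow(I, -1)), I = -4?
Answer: 100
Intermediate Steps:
Function('F')(t) = Mul(Rational(-1, 4), t) (Function('F')(t) = Mul(t, Pow(-4, -1)) = Mul(t, Rational(-1, 4)) = Mul(Rational(-1, 4), t))
Pow(Add(Add(-7, Mul(-1, 8)), Function('F')(-20)), 2) = Pow(Add(Add(-7, Mul(-1, 8)), Mul(Rational(-1, 4), -20)), 2) = Pow(Add(Add(-7, -8), 5), 2) = Pow(Add(-15, 5), 2) = Pow(-10, 2) = 100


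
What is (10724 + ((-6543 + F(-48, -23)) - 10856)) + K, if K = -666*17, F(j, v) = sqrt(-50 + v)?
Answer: -17997 + I*sqrt(73) ≈ -17997.0 + 8.544*I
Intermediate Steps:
K = -11322
(10724 + ((-6543 + F(-48, -23)) - 10856)) + K = (10724 + ((-6543 + sqrt(-50 - 23)) - 10856)) - 11322 = (10724 + ((-6543 + sqrt(-73)) - 10856)) - 11322 = (10724 + ((-6543 + I*sqrt(73)) - 10856)) - 11322 = (10724 + (-17399 + I*sqrt(73))) - 11322 = (-6675 + I*sqrt(73)) - 11322 = -17997 + I*sqrt(73)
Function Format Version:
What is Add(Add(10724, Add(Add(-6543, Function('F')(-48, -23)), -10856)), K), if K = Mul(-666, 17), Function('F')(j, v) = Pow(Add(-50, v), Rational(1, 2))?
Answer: Add(-17997, Mul(I, Pow(73, Rational(1, 2)))) ≈ Add(-17997., Mul(8.5440, I))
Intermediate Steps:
K = -11322
Add(Add(10724, Add(Add(-6543, Function('F')(-48, -23)), -10856)), K) = Add(Add(10724, Add(Add(-6543, Pow(Add(-50, -23), Rational(1, 2))), -10856)), -11322) = Add(Add(10724, Add(Add(-6543, Pow(-73, Rational(1, 2))), -10856)), -11322) = Add(Add(10724, Add(Add(-6543, Mul(I, Pow(73, Rational(1, 2)))), -10856)), -11322) = Add(Add(10724, Add(-17399, Mul(I, Pow(73, Rational(1, 2))))), -11322) = Add(Add(-6675, Mul(I, Pow(73, Rational(1, 2)))), -11322) = Add(-17997, Mul(I, Pow(73, Rational(1, 2))))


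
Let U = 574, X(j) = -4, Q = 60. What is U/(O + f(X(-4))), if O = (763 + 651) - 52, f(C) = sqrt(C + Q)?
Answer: 195447/463747 - 287*sqrt(14)/463747 ≈ 0.41914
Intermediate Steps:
f(C) = sqrt(60 + C) (f(C) = sqrt(C + 60) = sqrt(60 + C))
O = 1362 (O = 1414 - 52 = 1362)
U/(O + f(X(-4))) = 574/(1362 + sqrt(60 - 4)) = 574/(1362 + sqrt(56)) = 574/(1362 + 2*sqrt(14))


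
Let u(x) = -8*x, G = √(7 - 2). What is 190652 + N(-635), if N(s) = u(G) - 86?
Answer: 190566 - 8*√5 ≈ 1.9055e+5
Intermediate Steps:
G = √5 ≈ 2.2361
N(s) = -86 - 8*√5 (N(s) = -8*√5 - 86 = -86 - 8*√5)
190652 + N(-635) = 190652 + (-86 - 8*√5) = 190566 - 8*√5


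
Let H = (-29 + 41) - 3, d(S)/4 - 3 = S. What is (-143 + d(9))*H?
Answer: -855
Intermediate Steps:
d(S) = 12 + 4*S
H = 9 (H = 12 - 3 = 9)
(-143 + d(9))*H = (-143 + (12 + 4*9))*9 = (-143 + (12 + 36))*9 = (-143 + 48)*9 = -95*9 = -855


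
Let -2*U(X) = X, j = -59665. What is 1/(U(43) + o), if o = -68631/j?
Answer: -119330/2428333 ≈ -0.049141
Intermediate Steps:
U(X) = -X/2
o = 68631/59665 (o = -68631/(-59665) = -68631*(-1/59665) = 68631/59665 ≈ 1.1503)
1/(U(43) + o) = 1/(-½*43 + 68631/59665) = 1/(-43/2 + 68631/59665) = 1/(-2428333/119330) = -119330/2428333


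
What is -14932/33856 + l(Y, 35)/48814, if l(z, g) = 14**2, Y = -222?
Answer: -90281859/206580848 ≈ -0.43703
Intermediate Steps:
l(z, g) = 196
-14932/33856 + l(Y, 35)/48814 = -14932/33856 + 196/48814 = -14932*1/33856 + 196*(1/48814) = -3733/8464 + 98/24407 = -90281859/206580848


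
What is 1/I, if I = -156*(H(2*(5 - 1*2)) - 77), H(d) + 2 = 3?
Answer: 1/11856 ≈ 8.4345e-5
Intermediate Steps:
H(d) = 1 (H(d) = -2 + 3 = 1)
I = 11856 (I = -156*(1 - 77) = -156*(-76) = 11856)
1/I = 1/11856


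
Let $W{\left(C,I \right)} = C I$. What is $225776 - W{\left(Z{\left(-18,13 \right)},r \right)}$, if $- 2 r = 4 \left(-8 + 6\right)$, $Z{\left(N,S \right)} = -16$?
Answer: $225840$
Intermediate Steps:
$r = 4$ ($r = - \frac{4 \left(-8 + 6\right)}{2} = - \frac{4 \left(-2\right)}{2} = \left(- \frac{1}{2}\right) \left(-8\right) = 4$)
$225776 - W{\left(Z{\left(-18,13 \right)},r \right)} = 225776 - \left(-16\right) 4 = 225776 - -64 = 225776 + 64 = 225840$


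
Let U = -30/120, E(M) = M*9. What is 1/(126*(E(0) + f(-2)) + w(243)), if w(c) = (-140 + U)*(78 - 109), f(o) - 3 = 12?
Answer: 4/24951 ≈ 0.00016031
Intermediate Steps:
f(o) = 15 (f(o) = 3 + 12 = 15)
E(M) = 9*M
U = -1/4 (U = -30*1/120 = -1/4 ≈ -0.25000)
w(c) = 17391/4 (w(c) = (-140 - 1/4)*(78 - 109) = -561/4*(-31) = 17391/4)
1/(126*(E(0) + f(-2)) + w(243)) = 1/(126*(9*0 + 15) + 17391/4) = 1/(126*(0 + 15) + 17391/4) = 1/(126*15 + 17391/4) = 1/(1890 + 17391/4) = 1/(24951/4) = 4/24951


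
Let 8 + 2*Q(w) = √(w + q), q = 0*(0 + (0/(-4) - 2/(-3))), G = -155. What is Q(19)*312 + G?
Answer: -1403 + 156*√19 ≈ -723.01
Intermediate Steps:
q = 0 (q = 0*(0 + (0*(-¼) - 2*(-⅓))) = 0*(0 + (0 + ⅔)) = 0*(0 + ⅔) = 0*(⅔) = 0)
Q(w) = -4 + √w/2 (Q(w) = -4 + √(w + 0)/2 = -4 + √w/2)
Q(19)*312 + G = (-4 + √19/2)*312 - 155 = (-1248 + 156*√19) - 155 = -1403 + 156*√19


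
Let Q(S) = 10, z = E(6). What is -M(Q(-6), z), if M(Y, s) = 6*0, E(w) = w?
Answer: 0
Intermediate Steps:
z = 6
M(Y, s) = 0
-M(Q(-6), z) = -1*0 = 0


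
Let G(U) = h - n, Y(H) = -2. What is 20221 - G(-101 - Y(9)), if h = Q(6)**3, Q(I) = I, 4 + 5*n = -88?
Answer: 99933/5 ≈ 19987.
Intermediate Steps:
n = -92/5 (n = -4/5 + (1/5)*(-88) = -4/5 - 88/5 = -92/5 ≈ -18.400)
h = 216 (h = 6**3 = 216)
G(U) = 1172/5 (G(U) = 216 - 1*(-92/5) = 216 + 92/5 = 1172/5)
20221 - G(-101 - Y(9)) = 20221 - 1*1172/5 = 20221 - 1172/5 = 99933/5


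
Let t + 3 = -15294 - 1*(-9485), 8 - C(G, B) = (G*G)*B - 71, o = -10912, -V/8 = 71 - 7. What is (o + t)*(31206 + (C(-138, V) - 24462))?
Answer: -163181938124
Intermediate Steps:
V = -512 (V = -8*(71 - 7) = -8*64 = -512)
C(G, B) = 79 - B*G² (C(G, B) = 8 - ((G*G)*B - 71) = 8 - (G²*B - 71) = 8 - (B*G² - 71) = 8 - (-71 + B*G²) = 8 + (71 - B*G²) = 79 - B*G²)
t = -5812 (t = -3 + (-15294 - 1*(-9485)) = -3 + (-15294 + 9485) = -3 - 5809 = -5812)
(o + t)*(31206 + (C(-138, V) - 24462)) = (-10912 - 5812)*(31206 + ((79 - 1*(-512)*(-138)²) - 24462)) = -16724*(31206 + ((79 - 1*(-512)*19044) - 24462)) = -16724*(31206 + ((79 + 9750528) - 24462)) = -16724*(31206 + (9750607 - 24462)) = -16724*(31206 + 9726145) = -16724*9757351 = -163181938124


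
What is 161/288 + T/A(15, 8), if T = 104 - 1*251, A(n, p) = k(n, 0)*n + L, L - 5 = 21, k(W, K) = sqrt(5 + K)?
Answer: 1173025/129312 - 2205*sqrt(5)/449 ≈ -1.9099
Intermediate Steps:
L = 26 (L = 5 + 21 = 26)
A(n, p) = 26 + n*sqrt(5) (A(n, p) = sqrt(5 + 0)*n + 26 = sqrt(5)*n + 26 = n*sqrt(5) + 26 = 26 + n*sqrt(5))
T = -147 (T = 104 - 251 = -147)
161/288 + T/A(15, 8) = 161/288 - 147/(26 + 15*sqrt(5))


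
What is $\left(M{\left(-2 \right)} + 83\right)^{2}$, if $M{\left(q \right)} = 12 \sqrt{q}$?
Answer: $6601 + 1992 i \sqrt{2} \approx 6601.0 + 2817.1 i$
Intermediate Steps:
$\left(M{\left(-2 \right)} + 83\right)^{2} = \left(12 \sqrt{-2} + 83\right)^{2} = \left(12 i \sqrt{2} + 83\right)^{2} = \left(83 + 12 i \sqrt{2}\right)^{2}$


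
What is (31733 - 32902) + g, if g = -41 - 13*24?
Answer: -1522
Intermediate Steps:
g = -353 (g = -41 - 312 = -353)
(31733 - 32902) + g = (31733 - 32902) - 353 = -1169 - 353 = -1522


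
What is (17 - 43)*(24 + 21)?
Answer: -1170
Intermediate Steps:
(17 - 43)*(24 + 21) = -26*45 = -1170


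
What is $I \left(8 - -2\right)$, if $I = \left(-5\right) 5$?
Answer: $-250$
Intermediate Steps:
$I = -25$
$I \left(8 - -2\right) = - 25 \left(8 - -2\right) = - 25 \left(8 + \left(\left(0 - 5\right) + 7\right)\right) = - 25 \left(8 + \left(-5 + 7\right)\right) = - 25 \left(8 + 2\right) = \left(-25\right) 10 = -250$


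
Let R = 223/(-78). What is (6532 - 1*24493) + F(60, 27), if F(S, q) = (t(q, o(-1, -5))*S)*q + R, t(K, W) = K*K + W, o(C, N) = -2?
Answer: 90462539/78 ≈ 1.1598e+6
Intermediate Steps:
R = -223/78 (R = 223*(-1/78) = -223/78 ≈ -2.8590)
t(K, W) = W + K² (t(K, W) = K² + W = W + K²)
F(S, q) = -223/78 + S*q*(-2 + q²) (F(S, q) = ((-2 + q²)*S)*q - 223/78 = (S*(-2 + q²))*q - 223/78 = S*q*(-2 + q²) - 223/78 = -223/78 + S*q*(-2 + q²))
(6532 - 1*24493) + F(60, 27) = (6532 - 1*24493) + (-223/78 + 60*27*(-2 + 27²)) = (6532 - 24493) + (-223/78 + 60*27*(-2 + 729)) = -17961 + (-223/78 + 60*27*727) = -17961 + (-223/78 + 1177740) = -17961 + 91863497/78 = 90462539/78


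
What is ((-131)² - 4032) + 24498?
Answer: 37627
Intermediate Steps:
((-131)² - 4032) + 24498 = (17161 - 4032) + 24498 = 13129 + 24498 = 37627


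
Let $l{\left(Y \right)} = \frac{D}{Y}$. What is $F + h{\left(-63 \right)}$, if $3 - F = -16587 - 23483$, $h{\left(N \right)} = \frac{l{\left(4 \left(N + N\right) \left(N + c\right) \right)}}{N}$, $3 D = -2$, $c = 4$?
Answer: $\frac{112607213797}{2810052} \approx 40073.0$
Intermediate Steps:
$D = - \frac{2}{3}$ ($D = \frac{1}{3} \left(-2\right) = - \frac{2}{3} \approx -0.66667$)
$l{\left(Y \right)} = - \frac{2}{3 Y}$
$h{\left(N \right)} = - \frac{1}{12 N^{2} \left(4 + N\right)}$ ($h{\left(N \right)} = \frac{\left(- \frac{2}{3}\right) \frac{1}{4 \left(N + N\right) \left(N + 4\right)}}{N} = \frac{\left(- \frac{2}{3}\right) \frac{1}{4 \cdot 2 N \left(4 + N\right)}}{N} = \frac{\left(- \frac{2}{3}\right) \frac{1}{8 N \left(4 + N\right)}}{N} = \frac{\left(- \frac{1}{12}\right) \frac{1}{N} \frac{1}{4 + N}}{N} = - \frac{1}{12 N^{2} \left(4 + N\right)}$)
$F = 40073$ ($F = 3 - \left(-16587 - 23483\right) = 3 - -40070 = 3 + 40070 = 40073$)
$F + h{\left(-63 \right)} = 40073 - \frac{1}{12 \cdot 3969 \left(4 - 63\right)} = 40073 - \frac{1}{47628 \left(-59\right)} = 40073 - \frac{1}{47628} \left(- \frac{1}{59}\right) = 40073 + \frac{1}{2810052} = \frac{112607213797}{2810052}$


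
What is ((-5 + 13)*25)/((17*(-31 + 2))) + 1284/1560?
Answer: 26751/64090 ≈ 0.41740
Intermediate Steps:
((-5 + 13)*25)/((17*(-31 + 2))) + 1284/1560 = (8*25)/((17*(-29))) + 1284*(1/1560) = 200/(-493) + 107/130 = 200*(-1/493) + 107/130 = -200/493 + 107/130 = 26751/64090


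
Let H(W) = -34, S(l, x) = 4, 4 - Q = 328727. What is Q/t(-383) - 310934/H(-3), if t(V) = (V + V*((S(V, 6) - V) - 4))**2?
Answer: 3362778128808637/367712944128 ≈ 9145.1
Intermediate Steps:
Q = -328723 (Q = 4 - 1*328727 = 4 - 328727 = -328723)
t(V) = (V - V**2)**2 (t(V) = (V + V*((4 - V) - 4))**2 = (V + V*(-V))**2 = (V - V**2)**2)
Q/t(-383) - 310934/H(-3) = -328723*1/(146689*(-1 - 383)**2) - 310934/(-34) = -328723/(146689*(-384)**2) - 310934*(-1/34) = -328723/(146689*147456) + 155467/17 = -328723/21630173184 + 155467/17 = 3362778128808637/367712944128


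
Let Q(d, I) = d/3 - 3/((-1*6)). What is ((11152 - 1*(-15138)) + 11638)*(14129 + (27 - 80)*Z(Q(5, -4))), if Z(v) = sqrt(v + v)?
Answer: 535884712 - 2010184*sqrt(39)/3 ≈ 5.3170e+8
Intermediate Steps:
Q(d, I) = 1/2 + d/3 (Q(d, I) = d*(1/3) - 3/(-6) = d/3 - 3*(-1/6) = d/3 + 1/2 = 1/2 + d/3)
Z(v) = sqrt(2)*sqrt(v) (Z(v) = sqrt(2*v) = sqrt(2)*sqrt(v))
((11152 - 1*(-15138)) + 11638)*(14129 + (27 - 80)*Z(Q(5, -4))) = ((11152 - 1*(-15138)) + 11638)*(14129 + (27 - 80)*(sqrt(2)*sqrt(1/2 + (1/3)*5))) = ((11152 + 15138) + 11638)*(14129 - 53*sqrt(2)*sqrt(1/2 + 5/3)) = (26290 + 11638)*(14129 - 53*sqrt(2)*sqrt(13/6)) = 37928*(14129 - 53*sqrt(2)*sqrt(78)/6) = 37928*(14129 - 53*sqrt(39)/3) = 535884712 - 2010184*sqrt(39)/3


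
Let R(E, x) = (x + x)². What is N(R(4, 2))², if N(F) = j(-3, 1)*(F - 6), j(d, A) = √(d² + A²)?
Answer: 1000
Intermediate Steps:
R(E, x) = 4*x² (R(E, x) = (2*x)² = 4*x²)
j(d, A) = √(A² + d²)
N(F) = √10*(-6 + F) (N(F) = √(1² + (-3)²)*(F - 6) = √(1 + 9)*(-6 + F) = √10*(-6 + F))
N(R(4, 2))² = (√10*(-6 + 4*2²))² = (√10*(-6 + 4*4))² = (√10*(-6 + 16))² = (√10*10)² = (10*√10)² = 1000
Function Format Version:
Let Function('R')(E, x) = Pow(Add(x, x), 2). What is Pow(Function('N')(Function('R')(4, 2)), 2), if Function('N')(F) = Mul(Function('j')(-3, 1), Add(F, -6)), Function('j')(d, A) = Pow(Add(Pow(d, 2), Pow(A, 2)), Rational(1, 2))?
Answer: 1000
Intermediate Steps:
Function('R')(E, x) = Mul(4, Pow(x, 2)) (Function('R')(E, x) = Pow(Mul(2, x), 2) = Mul(4, Pow(x, 2)))
Function('j')(d, A) = Pow(Add(Pow(A, 2), Pow(d, 2)), Rational(1, 2))
Function('N')(F) = Mul(Pow(10, Rational(1, 2)), Add(-6, F)) (Function('N')(F) = Mul(Pow(Add(Pow(1, 2), Pow(-3, 2)), Rational(1, 2)), Add(F, -6)) = Mul(Pow(Add(1, 9), Rational(1, 2)), Add(-6, F)) = Mul(Pow(10, Rational(1, 2)), Add(-6, F)))
Pow(Function('N')(Function('R')(4, 2)), 2) = Pow(Mul(Pow(10, Rational(1, 2)), Add(-6, Mul(4, Pow(2, 2)))), 2) = Pow(Mul(Pow(10, Rational(1, 2)), Add(-6, Mul(4, 4))), 2) = Pow(Mul(Pow(10, Rational(1, 2)), Add(-6, 16)), 2) = Pow(Mul(Pow(10, Rational(1, 2)), 10), 2) = Pow(Mul(10, Pow(10, Rational(1, 2))), 2) = 1000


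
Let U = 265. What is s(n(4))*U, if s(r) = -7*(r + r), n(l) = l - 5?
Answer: 3710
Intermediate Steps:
n(l) = -5 + l
s(r) = -14*r
s(n(4))*U = -14*(-5 + 4)*265 = -14*(-1)*265 = 14*265 = 3710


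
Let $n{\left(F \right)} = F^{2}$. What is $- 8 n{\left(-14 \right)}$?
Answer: $-1568$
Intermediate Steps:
$- 8 n{\left(-14 \right)} = - 8 \left(-14\right)^{2} = \left(-8\right) 196 = -1568$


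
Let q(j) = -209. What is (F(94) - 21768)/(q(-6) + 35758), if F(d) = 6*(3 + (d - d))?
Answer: -21750/35549 ≈ -0.61183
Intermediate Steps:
F(d) = 18 (F(d) = 6*(3 + 0) = 6*3 = 18)
(F(94) - 21768)/(q(-6) + 35758) = (18 - 21768)/(-209 + 35758) = -21750/35549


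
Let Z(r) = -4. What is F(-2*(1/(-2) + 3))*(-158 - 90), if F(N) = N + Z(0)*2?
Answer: 3224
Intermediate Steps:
F(N) = -8 + N (F(N) = N - 4*2 = N - 8 = -8 + N)
F(-2*(1/(-2) + 3))*(-158 - 90) = (-8 - 2*(1/(-2) + 3))*(-158 - 90) = (-8 - 2*(1*(-½) + 3))*(-248) = (-8 - 2*(-½ + 3))*(-248) = (-8 - 2*5/2)*(-248) = (-8 - 5)*(-248) = -13*(-248) = 3224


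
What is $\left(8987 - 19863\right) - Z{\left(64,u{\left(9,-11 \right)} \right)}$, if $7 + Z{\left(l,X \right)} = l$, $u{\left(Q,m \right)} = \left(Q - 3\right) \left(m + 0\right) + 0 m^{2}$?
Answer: $-10933$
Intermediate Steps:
$u{\left(Q,m \right)} = m \left(-3 + Q\right)$ ($u{\left(Q,m \right)} = \left(-3 + Q\right) m + 0 = m \left(-3 + Q\right) + 0 = m \left(-3 + Q\right)$)
$Z{\left(l,X \right)} = -7 + l$
$\left(8987 - 19863\right) - Z{\left(64,u{\left(9,-11 \right)} \right)} = \left(8987 - 19863\right) - \left(-7 + 64\right) = -10876 - 57 = -10933$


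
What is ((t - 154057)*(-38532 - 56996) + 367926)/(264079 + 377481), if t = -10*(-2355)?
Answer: 6233720311/320780 ≈ 19433.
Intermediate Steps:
t = 23550
((t - 154057)*(-38532 - 56996) + 367926)/(264079 + 377481) = ((23550 - 154057)*(-38532 - 56996) + 367926)/(264079 + 377481) = (-130507*(-95528) + 367926)/641560 = (12467072696 + 367926)*(1/641560) = 12467440622*(1/641560) = 6233720311/320780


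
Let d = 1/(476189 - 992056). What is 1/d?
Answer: -515867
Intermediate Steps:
d = -1/515867 (d = 1/(-515867) = -1/515867 ≈ -1.9385e-6)
1/d = 1/(-1/515867) = -515867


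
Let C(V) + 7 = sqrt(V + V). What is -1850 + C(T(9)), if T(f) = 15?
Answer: -1857 + sqrt(30) ≈ -1851.5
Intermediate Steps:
C(V) = -7 + sqrt(2)*sqrt(V) (C(V) = -7 + sqrt(V + V) = -7 + sqrt(2*V) = -7 + sqrt(2)*sqrt(V))
-1850 + C(T(9)) = -1850 + (-7 + sqrt(2)*sqrt(15)) = -1850 + (-7 + sqrt(30)) = -1857 + sqrt(30)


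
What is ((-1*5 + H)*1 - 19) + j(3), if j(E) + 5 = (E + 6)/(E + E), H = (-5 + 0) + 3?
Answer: -59/2 ≈ -29.500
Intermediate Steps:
H = -2 (H = -5 + 3 = -2)
j(E) = -5 + (6 + E)/(2*E) (j(E) = -5 + (E + 6)/(E + E) = -5 + (6 + E)/((2*E)) = -5 + (6 + E)*(1/(2*E)) = -5 + (6 + E)/(2*E))
((-1*5 + H)*1 - 19) + j(3) = ((-1*5 - 2)*1 - 19) + (-9/2 + 3/3) = ((-5 - 2)*1 - 19) + (-9/2 + 3*(⅓)) = (-7*1 - 19) + (-9/2 + 1) = (-7 - 19) - 7/2 = -26 - 7/2 = -59/2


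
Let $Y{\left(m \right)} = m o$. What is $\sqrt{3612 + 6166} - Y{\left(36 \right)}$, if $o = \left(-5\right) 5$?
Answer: $900 + \sqrt{9778} \approx 998.88$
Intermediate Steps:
$o = -25$
$Y{\left(m \right)} = - 25 m$ ($Y{\left(m \right)} = m \left(-25\right) = - 25 m$)
$\sqrt{3612 + 6166} - Y{\left(36 \right)} = \sqrt{3612 + 6166} - \left(-25\right) 36 = \sqrt{9778} - -900 = \sqrt{9778} + 900 = 900 + \sqrt{9778}$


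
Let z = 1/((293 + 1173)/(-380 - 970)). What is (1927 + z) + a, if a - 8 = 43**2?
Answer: 2772997/733 ≈ 3783.1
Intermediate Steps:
a = 1857 (a = 8 + 43**2 = 8 + 1849 = 1857)
z = -675/733 (z = 1/(1466/(-1350)) = 1/(1466*(-1/1350)) = 1/(-733/675) = -675/733 ≈ -0.92087)
(1927 + z) + a = (1927 - 675/733) + 1857 = 1411816/733 + 1857 = 2772997/733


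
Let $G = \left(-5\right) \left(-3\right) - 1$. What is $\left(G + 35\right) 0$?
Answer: $0$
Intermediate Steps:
$G = 14$ ($G = 15 - 1 = 14$)
$\left(G + 35\right) 0 = \left(14 + 35\right) 0 = 49 \cdot 0 = 0$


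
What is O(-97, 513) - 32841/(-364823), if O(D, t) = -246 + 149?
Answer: -35354990/364823 ≈ -96.910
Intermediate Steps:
O(D, t) = -97
O(-97, 513) - 32841/(-364823) = -97 - 32841/(-364823) = -97 - 32841*(-1)/364823 = -97 - 1*(-32841/364823) = -97 + 32841/364823 = -35354990/364823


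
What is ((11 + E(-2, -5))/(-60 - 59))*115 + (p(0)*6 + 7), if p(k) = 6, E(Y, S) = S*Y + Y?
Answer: 2932/119 ≈ 24.639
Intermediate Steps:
E(Y, S) = Y + S*Y
((11 + E(-2, -5))/(-60 - 59))*115 + (p(0)*6 + 7) = ((11 - 2*(1 - 5))/(-60 - 59))*115 + (6*6 + 7) = ((11 - 2*(-4))/(-119))*115 + (36 + 7) = ((11 + 8)*(-1/119))*115 + 43 = (19*(-1/119))*115 + 43 = -19/119*115 + 43 = -2185/119 + 43 = 2932/119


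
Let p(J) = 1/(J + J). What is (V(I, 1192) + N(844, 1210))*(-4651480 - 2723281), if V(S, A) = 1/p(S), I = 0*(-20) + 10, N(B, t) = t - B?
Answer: -2846657746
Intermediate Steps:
I = 10 (I = 0 + 10 = 10)
p(J) = 1/(2*J)
V(S, A) = 2*S (V(S, A) = 1/(1/(2*S)) = 2*S)
(V(I, 1192) + N(844, 1210))*(-4651480 - 2723281) = (2*10 + (1210 - 1*844))*(-4651480 - 2723281) = (20 + (1210 - 844))*(-7374761) = (20 + 366)*(-7374761) = 386*(-7374761) = -2846657746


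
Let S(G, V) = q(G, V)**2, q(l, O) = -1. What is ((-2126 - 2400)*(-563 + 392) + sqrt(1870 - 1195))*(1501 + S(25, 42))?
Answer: 1162466892 + 22530*sqrt(3) ≈ 1.1625e+9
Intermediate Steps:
S(G, V) = 1 (S(G, V) = (-1)**2 = 1)
((-2126 - 2400)*(-563 + 392) + sqrt(1870 - 1195))*(1501 + S(25, 42)) = ((-2126 - 2400)*(-563 + 392) + sqrt(1870 - 1195))*(1501 + 1) = (-4526*(-171) + sqrt(675))*1502 = (773946 + 15*sqrt(3))*1502 = 1162466892 + 22530*sqrt(3)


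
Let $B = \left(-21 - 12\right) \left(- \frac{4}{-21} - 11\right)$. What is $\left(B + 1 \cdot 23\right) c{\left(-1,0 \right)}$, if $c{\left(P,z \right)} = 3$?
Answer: $\frac{7974}{7} \approx 1139.1$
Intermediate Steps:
$B = \frac{2497}{7}$ ($B = - 33 \left(\left(-4\right) \left(- \frac{1}{21}\right) - 11\right) = - 33 \left(\frac{4}{21} - 11\right) = \left(-33\right) \left(- \frac{227}{21}\right) = \frac{2497}{7} \approx 356.71$)
$\left(B + 1 \cdot 23\right) c{\left(-1,0 \right)} = \left(\frac{2497}{7} + 1 \cdot 23\right) 3 = \left(\frac{2497}{7} + 23\right) 3 = \frac{2658}{7} \cdot 3 = \frac{7974}{7}$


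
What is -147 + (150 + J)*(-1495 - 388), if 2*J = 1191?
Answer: -2807847/2 ≈ -1.4039e+6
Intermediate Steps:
J = 1191/2 (J = (½)*1191 = 1191/2 ≈ 595.50)
-147 + (150 + J)*(-1495 - 388) = -147 + (150 + 1191/2)*(-1495 - 388) = -147 + (1491/2)*(-1883) = -147 - 2807553/2 = -2807847/2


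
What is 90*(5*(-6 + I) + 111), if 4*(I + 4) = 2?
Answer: 5715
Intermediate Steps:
I = -7/2 (I = -4 + (¼)*2 = -4 + ½ = -7/2 ≈ -3.5000)
90*(5*(-6 + I) + 111) = 90*(5*(-6 - 7/2) + 111) = 90*(5*(-19/2) + 111) = 90*(-95/2 + 111) = 90*(127/2) = 5715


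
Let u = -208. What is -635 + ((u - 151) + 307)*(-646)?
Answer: 32957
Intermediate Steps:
-635 + ((u - 151) + 307)*(-646) = -635 + ((-208 - 151) + 307)*(-646) = -635 + (-359 + 307)*(-646) = -635 - 52*(-646) = -635 + 33592 = 32957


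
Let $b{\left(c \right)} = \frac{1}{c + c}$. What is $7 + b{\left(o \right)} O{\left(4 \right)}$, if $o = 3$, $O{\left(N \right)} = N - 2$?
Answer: $\frac{22}{3} \approx 7.3333$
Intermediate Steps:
$O{\left(N \right)} = -2 + N$ ($O{\left(N \right)} = N - 2 = -2 + N$)
$b{\left(c \right)} = \frac{1}{2 c}$
$7 + b{\left(o \right)} O{\left(4 \right)} = 7 + \frac{1}{2 \cdot 3} \left(-2 + 4\right) = 7 + \frac{1}{2} \cdot \frac{1}{3} \cdot 2 = 7 + \frac{1}{6} \cdot 2 = 7 + \frac{1}{3} = \frac{22}{3}$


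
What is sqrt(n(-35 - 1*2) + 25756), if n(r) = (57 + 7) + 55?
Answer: 15*sqrt(115) ≈ 160.86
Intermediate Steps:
n(r) = 119 (n(r) = 64 + 55 = 119)
sqrt(n(-35 - 1*2) + 25756) = sqrt(119 + 25756) = sqrt(25875) = 15*sqrt(115)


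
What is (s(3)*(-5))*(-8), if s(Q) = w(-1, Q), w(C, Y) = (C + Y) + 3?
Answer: 200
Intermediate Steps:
w(C, Y) = 3 + C + Y
s(Q) = 2 + Q (s(Q) = 3 - 1 + Q = 2 + Q)
(s(3)*(-5))*(-8) = ((2 + 3)*(-5))*(-8) = (5*(-5))*(-8) = -25*(-8) = 200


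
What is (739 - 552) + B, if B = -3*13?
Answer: 148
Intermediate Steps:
B = -39
(739 - 552) + B = (739 - 552) - 39 = 187 - 39 = 148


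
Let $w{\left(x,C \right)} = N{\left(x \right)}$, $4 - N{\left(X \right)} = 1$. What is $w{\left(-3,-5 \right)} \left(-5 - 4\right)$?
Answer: $-27$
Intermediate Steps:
$N{\left(X \right)} = 3$ ($N{\left(X \right)} = 4 - 1 = 3$)
$w{\left(x,C \right)} = 3$
$w{\left(-3,-5 \right)} \left(-5 - 4\right) = 3 \left(-5 - 4\right) = 3 \left(-9\right) = -27$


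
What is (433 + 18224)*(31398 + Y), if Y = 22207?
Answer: 1000108485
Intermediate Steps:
(433 + 18224)*(31398 + Y) = (433 + 18224)*(31398 + 22207) = 18657*53605 = 1000108485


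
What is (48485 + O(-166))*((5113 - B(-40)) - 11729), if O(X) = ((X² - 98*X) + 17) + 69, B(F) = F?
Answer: -607589520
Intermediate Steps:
O(X) = 86 + X² - 98*X (O(X) = (17 + X² - 98*X) + 69 = 86 + X² - 98*X)
(48485 + O(-166))*((5113 - B(-40)) - 11729) = (48485 + (86 + (-166)² - 98*(-166)))*((5113 - 1*(-40)) - 11729) = (48485 + (86 + 27556 + 16268))*((5113 + 40) - 11729) = (48485 + 43910)*(5153 - 11729) = 92395*(-6576) = -607589520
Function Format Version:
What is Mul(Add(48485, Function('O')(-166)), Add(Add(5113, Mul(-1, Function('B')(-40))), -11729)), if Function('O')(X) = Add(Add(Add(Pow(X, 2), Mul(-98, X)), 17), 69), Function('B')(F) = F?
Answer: -607589520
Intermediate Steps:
Function('O')(X) = Add(86, Pow(X, 2), Mul(-98, X)) (Function('O')(X) = Add(Add(17, Pow(X, 2), Mul(-98, X)), 69) = Add(86, Pow(X, 2), Mul(-98, X)))
Mul(Add(48485, Function('O')(-166)), Add(Add(5113, Mul(-1, Function('B')(-40))), -11729)) = Mul(Add(48485, Add(86, Pow(-166, 2), Mul(-98, -166))), Add(Add(5113, Mul(-1, -40)), -11729)) = Mul(Add(48485, Add(86, 27556, 16268)), Add(Add(5113, 40), -11729)) = Mul(Add(48485, 43910), Add(5153, -11729)) = Mul(92395, -6576) = -607589520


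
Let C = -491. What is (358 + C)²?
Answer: 17689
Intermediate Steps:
(358 + C)² = (358 - 491)² = (-133)² = 17689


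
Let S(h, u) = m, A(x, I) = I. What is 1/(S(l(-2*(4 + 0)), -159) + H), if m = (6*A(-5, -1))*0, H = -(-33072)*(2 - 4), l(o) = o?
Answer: -1/66144 ≈ -1.5119e-5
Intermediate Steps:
H = -66144 (H = -(-33072)*(-2) = -16536*4 = -66144)
m = 0 (m = (6*(-1))*0 = -6*0 = 0)
S(h, u) = 0
1/(S(l(-2*(4 + 0)), -159) + H) = 1/(0 - 66144) = 1/(-66144) = -1/66144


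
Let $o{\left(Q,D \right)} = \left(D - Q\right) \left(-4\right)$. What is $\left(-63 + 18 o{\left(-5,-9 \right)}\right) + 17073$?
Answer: $17298$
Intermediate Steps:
$o{\left(Q,D \right)} = - 4 D + 4 Q$
$\left(-63 + 18 o{\left(-5,-9 \right)}\right) + 17073 = \left(-63 + 18 \left(\left(-4\right) \left(-9\right) + 4 \left(-5\right)\right)\right) + 17073 = \left(-63 + 18 \left(36 - 20\right)\right) + 17073 = \left(-63 + 18 \cdot 16\right) + 17073 = \left(-63 + 288\right) + 17073 = 225 + 17073 = 17298$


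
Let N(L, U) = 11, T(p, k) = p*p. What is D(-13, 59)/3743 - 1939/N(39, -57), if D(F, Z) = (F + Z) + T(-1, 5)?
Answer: -7257160/41173 ≈ -176.26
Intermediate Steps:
T(p, k) = p²
D(F, Z) = 1 + F + Z (D(F, Z) = (F + Z) + (-1)² = (F + Z) + 1 = 1 + F + Z)
D(-13, 59)/3743 - 1939/N(39, -57) = (1 - 13 + 59)/3743 - 1939/11 = 47*(1/3743) - 1939*1/11 = 47/3743 - 1939/11 = -7257160/41173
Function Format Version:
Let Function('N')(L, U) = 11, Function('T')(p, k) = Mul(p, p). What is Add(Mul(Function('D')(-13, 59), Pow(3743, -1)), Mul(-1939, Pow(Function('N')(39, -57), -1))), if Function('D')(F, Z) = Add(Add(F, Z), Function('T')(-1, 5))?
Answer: Rational(-7257160, 41173) ≈ -176.26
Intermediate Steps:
Function('T')(p, k) = Pow(p, 2)
Function('D')(F, Z) = Add(1, F, Z) (Function('D')(F, Z) = Add(Add(F, Z), Pow(-1, 2)) = Add(Add(F, Z), 1) = Add(1, F, Z))
Add(Mul(Function('D')(-13, 59), Pow(3743, -1)), Mul(-1939, Pow(Function('N')(39, -57), -1))) = Add(Mul(Add(1, -13, 59), Pow(3743, -1)), Mul(-1939, Pow(11, -1))) = Add(Mul(47, Rational(1, 3743)), Mul(-1939, Rational(1, 11))) = Add(Rational(47, 3743), Rational(-1939, 11)) = Rational(-7257160, 41173)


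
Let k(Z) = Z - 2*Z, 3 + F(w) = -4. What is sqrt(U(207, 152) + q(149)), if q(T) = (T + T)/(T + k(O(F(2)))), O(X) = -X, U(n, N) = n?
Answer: sqrt(1054066)/71 ≈ 14.460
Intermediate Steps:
F(w) = -7 (F(w) = -3 - 4 = -7)
k(Z) = -Z
q(T) = 2*T/(-7 + T) (q(T) = (T + T)/(T - (-1)*(-7)) = (2*T)/(T - 1*7) = (2*T)/(T - 7) = (2*T)/(-7 + T) = 2*T/(-7 + T))
sqrt(U(207, 152) + q(149)) = sqrt(207 + 2*149/(-7 + 149)) = sqrt(207 + 2*149/142) = sqrt(207 + 2*149*(1/142)) = sqrt(207 + 149/71) = sqrt(14846/71) = sqrt(1054066)/71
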